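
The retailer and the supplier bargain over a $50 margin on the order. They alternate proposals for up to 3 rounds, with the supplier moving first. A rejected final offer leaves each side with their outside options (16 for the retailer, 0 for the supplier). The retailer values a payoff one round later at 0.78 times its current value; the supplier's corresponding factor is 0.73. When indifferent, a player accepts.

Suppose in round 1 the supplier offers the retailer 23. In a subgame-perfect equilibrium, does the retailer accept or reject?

Round 3 (the supplier proposes): the retailer gets 16 if talks fail, so the supplier offers 16 and keeps 34.
Round 2 (the retailer proposes): the supplier can get 34 next round, worth 0.73 × 34 = 24.82 now, so the retailer offers 24.82, keeping 25.18.
So by rejecting in round 1, the retailer gets 25.18 next round, worth 0.78 × 25.18 = 19.6404 now.
Offer 23 ≥ 19.6404, so the retailer accepts.

Accept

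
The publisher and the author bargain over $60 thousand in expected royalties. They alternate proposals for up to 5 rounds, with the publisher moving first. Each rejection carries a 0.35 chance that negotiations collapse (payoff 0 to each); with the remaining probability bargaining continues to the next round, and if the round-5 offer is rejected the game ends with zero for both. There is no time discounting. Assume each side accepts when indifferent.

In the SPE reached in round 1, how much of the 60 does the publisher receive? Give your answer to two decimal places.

By backward induction:
Round 5 (the publisher proposes): rejection yields 0 for the author; the publisher offers 0 and keeps 60.
Round 4 (the author proposes): rejecting gives the publisher an expected 0.65 × 60 = 39, so the author offers 39, keeping 21.
Round 3 (the publisher proposes): rejecting gives the author an expected 0.65 × 21 = 13.65. The publisher offers 13.65 and keeps 60 − 13.65 = 46.35.
Round 2 (the author proposes): rejecting gives the publisher an expected 0.65 × 46.35 = 30.1275; the author offers that and keeps 29.8725.
Round 1 (the publisher proposes): rejecting gives the author an expected 0.65 × 29.8725 = 19.417125, so the publisher offers 19.417125, keeping 40.582875.

40.58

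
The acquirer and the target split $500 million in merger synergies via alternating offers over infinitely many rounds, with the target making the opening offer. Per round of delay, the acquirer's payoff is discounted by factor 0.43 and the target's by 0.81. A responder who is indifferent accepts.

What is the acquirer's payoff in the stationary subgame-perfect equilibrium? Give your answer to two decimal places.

62.68

Let x be the target's share when the target proposes and y be the acquirer's share when the acquirer proposes.
The acquirer accepts iff offered ≥ 0.43·y, so x = 500 − 0.43y. Symmetrically y = 500 − 0.81x.
Substituting: x = 500 − 0.43(500 − 0.81x), giving x(1 − 0.81·0.43) = 500(1 − 0.43).
So x = 500 × 0.57 / 0.6517 ≈ 437.3178, and the acquirer receives 500 − x ≈ 62.6822.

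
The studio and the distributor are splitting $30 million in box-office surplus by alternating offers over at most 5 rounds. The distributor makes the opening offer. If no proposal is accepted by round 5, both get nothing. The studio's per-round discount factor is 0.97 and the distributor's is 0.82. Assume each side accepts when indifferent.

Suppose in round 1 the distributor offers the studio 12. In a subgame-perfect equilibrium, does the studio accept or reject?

Accept

Round 5 (the distributor proposes): the studio will accept anything ≥ 0, so the distributor offers 0 and keeps 30.
Round 4 (the studio proposes): the distributor can get 30 next round, worth 0.82 × 30 = 24.6 now. The studio offers 24.6 and keeps 30 − 24.6 = 5.4.
Round 3 (the distributor proposes): the studio can get 5.4 next round, worth 0.97 × 5.4 = 5.238 now, so the distributor offers 5.238, keeping 24.762.
Round 2 (the studio proposes): the distributor can get 24.762 next round, worth 0.82 × 24.762 = 20.30484 now; the studio offers that and keeps 9.69516.
So by rejecting in round 1, the studio gets 9.69516 next round, worth 0.97 × 9.69516 = 9.4043052 now.
Offer 12 ≥ 9.4043052, so the studio accepts.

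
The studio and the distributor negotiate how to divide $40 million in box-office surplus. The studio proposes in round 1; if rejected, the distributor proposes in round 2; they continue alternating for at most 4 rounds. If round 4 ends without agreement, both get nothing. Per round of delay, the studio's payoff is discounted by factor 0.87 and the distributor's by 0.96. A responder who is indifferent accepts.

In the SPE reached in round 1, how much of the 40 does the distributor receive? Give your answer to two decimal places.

Round 4 (the distributor proposes): the studio will accept anything ≥ 0, so the distributor offers 0 and keeps 40.
Round 3 (the studio proposes): the distributor can get 40 next round, worth 0.96 × 40 = 38.4 now, so the studio offers 38.4, keeping 1.6.
Round 2 (the distributor proposes): the studio can get 1.6 next round, worth 0.87 × 1.6 = 1.392 now, so the distributor offers 1.392, keeping 38.608.
Round 1 (the studio proposes): the distributor can get 38.608 next round, worth 0.96 × 38.608 = 37.06368 now; the studio offers that and keeps 2.93632.

37.06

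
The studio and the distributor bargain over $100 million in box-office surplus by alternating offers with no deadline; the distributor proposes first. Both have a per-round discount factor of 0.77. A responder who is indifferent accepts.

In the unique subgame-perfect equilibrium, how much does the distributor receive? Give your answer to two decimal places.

In a stationary SPE each proposer offers the other exactly their discounted continuation value.
If the distributor keeps x when proposing and the studio keeps y when proposing, then x = 100 − 0.77y and y = 100 − 0.77x.
Solving: x = 100(1 − 0.77) / (1 − 0.77·0.77) = 23 / 0.4071 ≈ 56.4972.
The studio gets 100 − 56.4972 ≈ 43.5028.

56.50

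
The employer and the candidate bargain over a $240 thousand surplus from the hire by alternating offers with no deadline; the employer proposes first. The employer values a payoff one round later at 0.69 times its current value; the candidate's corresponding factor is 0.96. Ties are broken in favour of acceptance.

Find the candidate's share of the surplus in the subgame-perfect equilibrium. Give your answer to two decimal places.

211.56

When the employer proposes, the candidate accepts any offer worth at least 0.96 times what the candidate would get by proposing next round; and vice versa.
This gives x = 240 − 0.96y and y = 240 − 0.69x, where x and y are each side's share when it proposes.
Hence (1 − 0.96·0.69)x = 240(1 − 0.96), i.e. 0.3376·x = 9.6.
x ≈ 28.4360; the candidate's share is 240 − x ≈ 211.5640.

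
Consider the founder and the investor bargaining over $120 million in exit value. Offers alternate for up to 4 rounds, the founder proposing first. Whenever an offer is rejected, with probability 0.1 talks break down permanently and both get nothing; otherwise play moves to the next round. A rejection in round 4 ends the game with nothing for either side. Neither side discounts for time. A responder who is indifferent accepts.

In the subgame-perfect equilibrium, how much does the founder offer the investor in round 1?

98.28

Round 4 (the investor proposes): rejection yields 0 for the founder; the investor offers 0 and keeps 120.
Round 3 (the founder proposes): rejecting gives the investor an expected 0.9 × 120 = 108; the founder offers that and keeps 12.
Round 2 (the investor proposes): rejecting gives the founder an expected 0.9 × 12 = 10.8, so the investor offers 10.8, keeping 109.2.
Round 1 (the founder proposes): rejecting gives the investor an expected 0.9 × 109.2 = 98.28. The founder offers 98.28 and keeps 120 − 98.28 = 21.72.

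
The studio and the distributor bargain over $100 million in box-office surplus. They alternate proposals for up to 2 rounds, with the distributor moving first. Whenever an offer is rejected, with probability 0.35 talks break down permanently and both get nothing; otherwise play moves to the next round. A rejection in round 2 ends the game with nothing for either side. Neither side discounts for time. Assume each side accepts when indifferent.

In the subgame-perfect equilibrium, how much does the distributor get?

Round 2 (the studio proposes): rejection yields 0 for the distributor; the studio offers 0 and keeps 100.
Round 1 (the distributor proposes): rejecting gives the studio an expected 0.65 × 100 = 65. The distributor offers 65 and keeps 100 − 65 = 35.

35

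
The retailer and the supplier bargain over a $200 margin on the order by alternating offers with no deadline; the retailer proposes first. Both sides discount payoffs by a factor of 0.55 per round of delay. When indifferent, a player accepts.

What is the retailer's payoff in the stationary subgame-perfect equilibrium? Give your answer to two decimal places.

129.03

In a stationary SPE each proposer offers the other exactly their discounted continuation value.
If the retailer keeps x when proposing and the supplier keeps y when proposing, then x = 200 − 0.55y and y = 200 − 0.55x.
Solving: x = 200(1 − 0.55) / (1 − 0.55·0.55) = 90 / 0.6975 ≈ 129.0323.
The supplier gets 200 − 129.0323 ≈ 70.9677.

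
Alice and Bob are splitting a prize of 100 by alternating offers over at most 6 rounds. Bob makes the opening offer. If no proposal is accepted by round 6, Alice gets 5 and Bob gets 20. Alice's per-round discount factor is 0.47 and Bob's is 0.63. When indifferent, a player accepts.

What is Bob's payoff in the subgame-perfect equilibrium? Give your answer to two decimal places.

Round 6 (Alice proposes): Bob gets 20 if talks fail, so Alice offers 20 and keeps 80.
Round 5 (Bob proposes): Alice can get 80 next round, worth 0.47 × 80 = 37.6 now. Bob offers 37.6 and keeps 100 − 37.6 = 62.4.
Round 4 (Alice proposes): Bob can get 62.4 next round, worth 0.63 × 62.4 = 39.312 now, so Alice offers 39.312, keeping 60.688.
Round 3 (Bob proposes): Alice can get 60.688 next round, worth 0.47 × 60.688 = 28.52336 now. Bob offers 28.52336 and keeps 100 − 28.52336 = 71.47664.
Round 2 (Alice proposes): Bob can get 71.47664 next round, worth 0.63 × 71.47664 = 45.0302832 now, so Alice offers 45.0302832, keeping 54.9697168.
Round 1 (Bob proposes): Alice can get 54.9697168 next round, worth 0.47 × 54.9697168 = 25.835766896 now. Bob offers 25.835766896 and keeps 100 − 25.835766896 = 74.164233104.

74.16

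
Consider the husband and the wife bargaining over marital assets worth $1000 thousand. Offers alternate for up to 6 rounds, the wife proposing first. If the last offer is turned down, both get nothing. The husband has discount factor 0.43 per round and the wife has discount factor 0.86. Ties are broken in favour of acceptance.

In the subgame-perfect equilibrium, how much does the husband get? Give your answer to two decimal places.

Round 6 (the husband proposes): rejection yields 0 for the wife; the husband offers 0 and keeps 1000.
Round 5 (the wife proposes): the husband can get 1000 next round, worth 0.43 × 1000 = 430 now; the wife offers that and keeps 570.
Round 4 (the husband proposes): the wife can get 570 next round, worth 0.86 × 570 = 490.2 now, so the husband offers 490.2, keeping 509.8.
Round 3 (the wife proposes): the husband can get 509.8 next round, worth 0.43 × 509.8 = 219.214 now, so the wife offers 219.214, keeping 780.786.
Round 2 (the husband proposes): the wife can get 780.786 next round, worth 0.86 × 780.786 = 671.47596 now. The husband offers 671.47596 and keeps 1000 − 671.47596 = 328.52404.
Round 1 (the wife proposes): the husband can get 328.52404 next round, worth 0.43 × 328.52404 = 141.2653372 now, so the wife offers 141.2653372, keeping 858.7346628.

141.27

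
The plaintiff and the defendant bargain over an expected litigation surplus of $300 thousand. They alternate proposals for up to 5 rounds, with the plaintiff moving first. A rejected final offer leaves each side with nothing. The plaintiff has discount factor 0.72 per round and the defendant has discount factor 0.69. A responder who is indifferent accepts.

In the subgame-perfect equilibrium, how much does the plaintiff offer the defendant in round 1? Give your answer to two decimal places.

86.75

Round 5 (the plaintiff proposes): the defendant will accept anything ≥ 0, so the plaintiff offers 0 and keeps 300.
Round 4 (the defendant proposes): the plaintiff can get 300 next round, worth 0.72 × 300 = 216 now; the defendant offers that and keeps 84.
Round 3 (the plaintiff proposes): the defendant can get 84 next round, worth 0.69 × 84 = 57.96 now, so the plaintiff offers 57.96, keeping 242.04.
Round 2 (the defendant proposes): the plaintiff can get 242.04 next round, worth 0.72 × 242.04 = 174.2688 now. The defendant offers 174.2688 and keeps 300 − 174.2688 = 125.7312.
Round 1 (the plaintiff proposes): the defendant can get 125.7312 next round, worth 0.69 × 125.7312 = 86.754528 now. The plaintiff offers 86.754528 and keeps 300 − 86.754528 = 213.245472.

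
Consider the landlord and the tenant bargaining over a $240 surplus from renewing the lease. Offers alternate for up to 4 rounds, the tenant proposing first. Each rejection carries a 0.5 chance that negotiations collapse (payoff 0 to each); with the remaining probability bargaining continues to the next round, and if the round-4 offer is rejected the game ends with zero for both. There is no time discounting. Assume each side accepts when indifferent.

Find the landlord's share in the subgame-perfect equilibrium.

By backward induction:
Round 4 (the landlord proposes): rejection yields 0 for the tenant; the landlord offers 0 and keeps 240.
Round 3 (the tenant proposes): rejecting gives the landlord an expected 0.5 × 240 = 120, so the tenant offers 120, keeping 120.
Round 2 (the landlord proposes): rejecting gives the tenant an expected 0.5 × 120 = 60; the landlord offers that and keeps 180.
Round 1 (the tenant proposes): rejecting gives the landlord an expected 0.5 × 180 = 90; the tenant offers that and keeps 150.

90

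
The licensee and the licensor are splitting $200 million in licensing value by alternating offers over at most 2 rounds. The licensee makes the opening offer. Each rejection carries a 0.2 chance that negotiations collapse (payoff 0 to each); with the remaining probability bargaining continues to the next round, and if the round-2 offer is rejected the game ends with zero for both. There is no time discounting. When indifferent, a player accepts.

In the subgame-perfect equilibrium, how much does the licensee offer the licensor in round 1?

160

Round 2 (the licensor proposes): the licensee will accept anything ≥ 0, so the licensor offers 0 and keeps 200.
Round 1 (the licensee proposes): rejecting gives the licensor an expected 0.8 × 200 = 160. The licensee offers 160 and keeps 200 − 160 = 40.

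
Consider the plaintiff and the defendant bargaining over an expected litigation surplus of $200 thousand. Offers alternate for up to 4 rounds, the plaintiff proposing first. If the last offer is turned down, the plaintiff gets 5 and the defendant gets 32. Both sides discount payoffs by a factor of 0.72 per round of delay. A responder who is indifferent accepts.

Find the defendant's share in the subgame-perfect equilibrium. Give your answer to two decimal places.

Round 4 (the defendant proposes): the plaintiff gets 5 if talks fail, so the defendant offers 5 and keeps 195.
Round 3 (the plaintiff proposes): the defendant can get 195 next round, worth 0.72 × 195 = 140.4 now, so the plaintiff offers 140.4, keeping 59.6.
Round 2 (the defendant proposes): the plaintiff can get 59.6 next round, worth 0.72 × 59.6 = 42.912 now; the defendant offers that and keeps 157.088.
Round 1 (the plaintiff proposes): the defendant can get 157.088 next round, worth 0.72 × 157.088 = 113.10336 now; the plaintiff offers that and keeps 86.89664.

113.10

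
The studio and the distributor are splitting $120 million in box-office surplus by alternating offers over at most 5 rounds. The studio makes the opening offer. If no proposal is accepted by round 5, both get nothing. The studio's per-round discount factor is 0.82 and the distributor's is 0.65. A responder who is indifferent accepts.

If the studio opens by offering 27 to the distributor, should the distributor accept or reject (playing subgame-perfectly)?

Accept

Round 5 (the studio proposes): rejection yields 0 for the distributor; the studio offers 0 and keeps 120.
Round 4 (the distributor proposes): the studio can get 120 next round, worth 0.82 × 120 = 98.4 now. The distributor offers 98.4 and keeps 120 − 98.4 = 21.6.
Round 3 (the studio proposes): the distributor can get 21.6 next round, worth 0.65 × 21.6 = 14.04 now. The studio offers 14.04 and keeps 120 − 14.04 = 105.96.
Round 2 (the distributor proposes): the studio can get 105.96 next round, worth 0.82 × 105.96 = 86.8872 now, so the distributor offers 86.8872, keeping 33.1128.
So by rejecting in round 1, the distributor gets 33.1128 next round, worth 0.65 × 33.1128 = 21.52332 now.
Offer 27 ≥ 21.52332, so the distributor accepts.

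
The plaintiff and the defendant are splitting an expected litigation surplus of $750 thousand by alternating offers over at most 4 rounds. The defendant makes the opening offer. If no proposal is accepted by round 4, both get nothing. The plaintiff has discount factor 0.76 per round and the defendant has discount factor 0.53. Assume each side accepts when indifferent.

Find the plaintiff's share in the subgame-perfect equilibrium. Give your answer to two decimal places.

Round 4 (the plaintiff proposes): rejection yields 0 for the defendant; the plaintiff offers 0 and keeps 750.
Round 3 (the defendant proposes): the plaintiff can get 750 next round, worth 0.76 × 750 = 570 now; the defendant offers that and keeps 180.
Round 2 (the plaintiff proposes): the defendant can get 180 next round, worth 0.53 × 180 = 95.4 now; the plaintiff offers that and keeps 654.6.
Round 1 (the defendant proposes): the plaintiff can get 654.6 next round, worth 0.76 × 654.6 = 497.496 now. The defendant offers 497.496 and keeps 750 − 497.496 = 252.504.

497.50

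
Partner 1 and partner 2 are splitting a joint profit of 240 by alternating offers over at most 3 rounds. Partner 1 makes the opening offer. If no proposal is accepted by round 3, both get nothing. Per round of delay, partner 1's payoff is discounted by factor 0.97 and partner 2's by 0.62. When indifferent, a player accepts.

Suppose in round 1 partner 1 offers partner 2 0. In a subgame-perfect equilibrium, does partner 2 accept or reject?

Reject

Round 3 (partner 1 proposes): partner 2 will accept anything ≥ 0, so partner 1 offers 0 and keeps 240.
Round 2 (partner 2 proposes): partner 1 can get 240 next round, worth 0.97 × 240 = 232.8 now; partner 2 offers that and keeps 7.2.
So by rejecting in round 1, partner 2 gets 7.2 next round, worth 0.62 × 7.2 = 4.464 now.
Offer 0 < 4.464, so partner 2 rejects.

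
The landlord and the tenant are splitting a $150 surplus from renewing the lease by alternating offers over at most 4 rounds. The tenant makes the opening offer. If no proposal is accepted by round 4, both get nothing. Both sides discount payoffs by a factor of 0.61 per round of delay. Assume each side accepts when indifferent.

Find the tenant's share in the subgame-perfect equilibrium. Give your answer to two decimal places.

80.27

Round 4 (the landlord proposes): rejection yields 0 for the tenant; the landlord offers 0 and keeps 150.
Round 3 (the tenant proposes): the landlord can get 150 next round, worth 0.61 × 150 = 91.5 now; the tenant offers that and keeps 58.5.
Round 2 (the landlord proposes): the tenant can get 58.5 next round, worth 0.61 × 58.5 = 35.685 now; the landlord offers that and keeps 114.315.
Round 1 (the tenant proposes): the landlord can get 114.315 next round, worth 0.61 × 114.315 = 69.73215 now; the tenant offers that and keeps 80.26785.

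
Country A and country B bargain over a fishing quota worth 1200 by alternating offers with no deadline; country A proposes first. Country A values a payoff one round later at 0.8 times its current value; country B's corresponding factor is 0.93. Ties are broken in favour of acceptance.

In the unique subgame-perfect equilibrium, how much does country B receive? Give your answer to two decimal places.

Let x be country A's share when country A proposes and y be country B's share when country B proposes.
Country B accepts iff offered ≥ 0.93·y, so x = 1200 − 0.93y. Symmetrically y = 1200 − 0.8x.
Substituting: x = 1200 − 0.93(1200 − 0.8x), giving x(1 − 0.8·0.93) = 1200(1 − 0.93).
So x = 1200 × 0.07 / 0.256 = 328.125, and country B receives 1200 − x = 871.875.

871.88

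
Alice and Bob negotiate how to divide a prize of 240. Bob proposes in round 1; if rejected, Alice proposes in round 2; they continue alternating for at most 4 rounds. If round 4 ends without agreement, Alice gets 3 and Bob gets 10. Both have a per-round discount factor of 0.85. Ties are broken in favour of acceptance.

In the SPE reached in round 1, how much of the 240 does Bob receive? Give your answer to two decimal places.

Solve by backward induction from round 4.
Round 4 (Alice proposes): Bob gets 10 if talks fail, so Alice offers 10 and keeps 230.
Round 3 (Bob proposes): Alice can get 230 next round, worth 0.85 × 230 = 195.5 now. Bob offers 195.5 and keeps 240 − 195.5 = 44.5.
Round 2 (Alice proposes): Bob can get 44.5 next round, worth 0.85 × 44.5 = 37.825 now, so Alice offers 37.825, keeping 202.175.
Round 1 (Bob proposes): Alice can get 202.175 next round, worth 0.85 × 202.175 = 171.84875 now; Bob offers that and keeps 68.15125.

68.15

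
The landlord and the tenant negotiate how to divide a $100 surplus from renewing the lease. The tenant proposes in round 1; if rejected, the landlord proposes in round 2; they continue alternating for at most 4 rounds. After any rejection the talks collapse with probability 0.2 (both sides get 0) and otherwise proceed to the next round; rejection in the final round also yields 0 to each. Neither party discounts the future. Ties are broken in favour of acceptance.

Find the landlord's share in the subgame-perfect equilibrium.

67.2

Round 4 (the landlord proposes): rejection yields 0 for the tenant; the landlord offers 0 and keeps 100.
Round 3 (the tenant proposes): rejecting gives the landlord an expected 0.8 × 100 = 80, so the tenant offers 80, keeping 20.
Round 2 (the landlord proposes): rejecting gives the tenant an expected 0.8 × 20 = 16. The landlord offers 16 and keeps 100 − 16 = 84.
Round 1 (the tenant proposes): rejecting gives the landlord an expected 0.8 × 84 = 67.2. The tenant offers 67.2 and keeps 100 − 67.2 = 32.8.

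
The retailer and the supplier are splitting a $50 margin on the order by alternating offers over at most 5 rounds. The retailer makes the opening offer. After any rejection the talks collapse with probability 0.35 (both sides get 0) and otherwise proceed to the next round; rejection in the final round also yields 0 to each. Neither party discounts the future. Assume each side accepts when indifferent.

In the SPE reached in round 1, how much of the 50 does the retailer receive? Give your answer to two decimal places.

33.82

Round 5 (the retailer proposes): rejection yields 0 for the supplier; the retailer offers 0 and keeps 50.
Round 4 (the supplier proposes): rejecting gives the retailer an expected 0.65 × 50 = 32.5; the supplier offers that and keeps 17.5.
Round 3 (the retailer proposes): rejecting gives the supplier an expected 0.65 × 17.5 = 11.375; the retailer offers that and keeps 38.625.
Round 2 (the supplier proposes): rejecting gives the retailer an expected 0.65 × 38.625 = 25.10625, so the supplier offers 25.10625, keeping 24.89375.
Round 1 (the retailer proposes): rejecting gives the supplier an expected 0.65 × 24.89375 = 16.1809375. The retailer offers 16.1809375 and keeps 50 − 16.1809375 = 33.8190625.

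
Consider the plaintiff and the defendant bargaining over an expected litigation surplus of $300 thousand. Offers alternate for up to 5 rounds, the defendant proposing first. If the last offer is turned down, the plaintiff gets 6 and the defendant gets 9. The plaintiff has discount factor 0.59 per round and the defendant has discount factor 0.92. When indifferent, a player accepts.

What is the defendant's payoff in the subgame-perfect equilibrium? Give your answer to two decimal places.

Round 5 (the defendant proposes): the plaintiff gets 6 if talks fail, so the defendant offers 6 and keeps 294.
Round 4 (the plaintiff proposes): the defendant can get 294 next round, worth 0.92 × 294 = 270.48 now, so the plaintiff offers 270.48, keeping 29.52.
Round 3 (the defendant proposes): the plaintiff can get 29.52 next round, worth 0.59 × 29.52 = 17.4168 now, so the defendant offers 17.4168, keeping 282.5832.
Round 2 (the plaintiff proposes): the defendant can get 282.5832 next round, worth 0.92 × 282.5832 = 259.976544 now. The plaintiff offers 259.976544 and keeps 300 − 259.976544 = 40.023456.
Round 1 (the defendant proposes): the plaintiff can get 40.023456 next round, worth 0.59 × 40.023456 = 23.61383904 now; the defendant offers that and keeps 276.38616096.

276.39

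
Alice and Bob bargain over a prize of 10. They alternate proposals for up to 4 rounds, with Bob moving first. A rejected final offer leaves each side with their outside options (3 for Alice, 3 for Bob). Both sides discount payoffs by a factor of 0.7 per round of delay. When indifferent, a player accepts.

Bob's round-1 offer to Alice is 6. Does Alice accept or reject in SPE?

Round 4 (Alice proposes): Bob gets 3 if talks fail, so Alice offers 3 and keeps 7.
Round 3 (Bob proposes): Alice can get 7 next round, worth 0.7 × 7 = 4.9 now. Bob offers 4.9 and keeps 10 − 4.9 = 5.1.
Round 2 (Alice proposes): Bob can get 5.1 next round, worth 0.7 × 5.1 = 3.57 now; Alice offers that and keeps 6.43.
So by rejecting in round 1, Alice gets 6.43 next round, worth 0.7 × 6.43 = 4.501 now.
Offer 6 ≥ 4.501, so Alice accepts.

Accept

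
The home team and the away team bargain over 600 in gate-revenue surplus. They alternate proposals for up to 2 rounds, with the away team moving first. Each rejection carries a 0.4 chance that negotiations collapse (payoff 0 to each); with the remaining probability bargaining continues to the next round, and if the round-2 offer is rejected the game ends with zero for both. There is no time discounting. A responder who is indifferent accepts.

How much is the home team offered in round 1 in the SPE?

By backward induction:
Round 2 (the home team proposes): the away team will accept anything ≥ 0, so the home team offers 0 and keeps 600.
Round 1 (the away team proposes): rejecting gives the home team an expected 0.6 × 600 = 360; the away team offers that and keeps 240.

360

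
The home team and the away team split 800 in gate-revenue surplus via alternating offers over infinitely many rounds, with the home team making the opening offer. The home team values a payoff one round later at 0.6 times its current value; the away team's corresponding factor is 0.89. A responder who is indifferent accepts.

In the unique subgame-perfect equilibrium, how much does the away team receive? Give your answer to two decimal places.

Let x be the home team's share when the home team proposes and y be the away team's share when the away team proposes.
The away team accepts iff offered ≥ 0.89·y, so x = 800 − 0.89y. Symmetrically y = 800 − 0.6x.
Substituting: x = 800 − 0.89(800 − 0.6x), giving x(1 − 0.6·0.89) = 800(1 − 0.89).
So x = 800 × 0.11 / 0.466 ≈ 188.8412, and the away team receives 800 − x ≈ 611.1588.

611.16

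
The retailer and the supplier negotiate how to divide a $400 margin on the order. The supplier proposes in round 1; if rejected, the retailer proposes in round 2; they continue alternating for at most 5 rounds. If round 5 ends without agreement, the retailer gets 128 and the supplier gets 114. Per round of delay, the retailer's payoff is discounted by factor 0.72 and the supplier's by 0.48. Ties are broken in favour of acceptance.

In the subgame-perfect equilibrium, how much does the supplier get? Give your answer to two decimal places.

Round 5 (the supplier proposes): the retailer gets 128 if talks fail, so the supplier offers 128 and keeps 272.
Round 4 (the retailer proposes): the supplier can get 272 next round, worth 0.48 × 272 = 130.56 now, so the retailer offers 130.56, keeping 269.44.
Round 3 (the supplier proposes): the retailer can get 269.44 next round, worth 0.72 × 269.44 = 193.9968 now, so the supplier offers 193.9968, keeping 206.0032.
Round 2 (the retailer proposes): the supplier can get 206.0032 next round, worth 0.48 × 206.0032 = 98.881536 now. The retailer offers 98.881536 and keeps 400 − 98.881536 = 301.118464.
Round 1 (the supplier proposes): the retailer can get 301.118464 next round, worth 0.72 × 301.118464 = 216.80529408 now, so the supplier offers 216.80529408, keeping 183.19470592.

183.19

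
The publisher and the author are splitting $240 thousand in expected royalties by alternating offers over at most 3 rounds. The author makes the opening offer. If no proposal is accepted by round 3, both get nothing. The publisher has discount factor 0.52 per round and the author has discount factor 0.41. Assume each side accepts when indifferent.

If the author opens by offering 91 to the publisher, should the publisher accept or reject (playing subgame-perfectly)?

Work out the publisher's continuation value if the offer is rejected.
Round 3 (the author proposes): the publisher will accept anything ≥ 0, so the author offers 0 and keeps 240.
Round 2 (the publisher proposes): the author can get 240 next round, worth 0.41 × 240 = 98.4 now. The publisher offers 98.4 and keeps 240 − 98.4 = 141.6.
So by rejecting in round 1, the publisher gets 141.6 next round, worth 0.52 × 141.6 = 73.632 now.
Offer 91 ≥ 73.632, so the publisher accepts.

Accept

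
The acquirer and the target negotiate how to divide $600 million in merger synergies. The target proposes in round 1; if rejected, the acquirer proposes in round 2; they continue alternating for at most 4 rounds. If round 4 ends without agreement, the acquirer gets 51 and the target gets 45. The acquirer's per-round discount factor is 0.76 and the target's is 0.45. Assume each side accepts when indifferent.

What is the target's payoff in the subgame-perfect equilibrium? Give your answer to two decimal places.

204.94

Round 4 (the acquirer proposes): the target gets 45 if talks fail, so the acquirer offers 45 and keeps 555.
Round 3 (the target proposes): the acquirer can get 555 next round, worth 0.76 × 555 = 421.8 now. The target offers 421.8 and keeps 600 − 421.8 = 178.2.
Round 2 (the acquirer proposes): the target can get 178.2 next round, worth 0.45 × 178.2 = 80.19 now. The acquirer offers 80.19 and keeps 600 − 80.19 = 519.81.
Round 1 (the target proposes): the acquirer can get 519.81 next round, worth 0.76 × 519.81 = 395.0556 now. The target offers 395.0556 and keeps 600 − 395.0556 = 204.9444.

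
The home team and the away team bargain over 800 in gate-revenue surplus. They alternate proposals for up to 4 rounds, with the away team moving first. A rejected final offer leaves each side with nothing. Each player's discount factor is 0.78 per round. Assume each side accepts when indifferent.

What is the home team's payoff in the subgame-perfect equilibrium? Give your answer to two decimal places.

516.92

By backward induction:
Round 4 (the home team proposes): rejection yields 0 for the away team; the home team offers 0 and keeps 800.
Round 3 (the away team proposes): the home team can get 800 next round, worth 0.78 × 800 = 624 now; the away team offers that and keeps 176.
Round 2 (the home team proposes): the away team can get 176 next round, worth 0.78 × 176 = 137.28 now, so the home team offers 137.28, keeping 662.72.
Round 1 (the away team proposes): the home team can get 662.72 next round, worth 0.78 × 662.72 = 516.9216 now; the away team offers that and keeps 283.0784.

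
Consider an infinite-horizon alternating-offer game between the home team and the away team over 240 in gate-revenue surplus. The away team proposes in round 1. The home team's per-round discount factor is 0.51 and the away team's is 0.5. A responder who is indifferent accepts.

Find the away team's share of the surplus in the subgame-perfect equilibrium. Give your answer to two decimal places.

In a stationary SPE each proposer offers the other exactly their discounted continuation value.
If the away team keeps x when proposing and the home team keeps y when proposing, then x = 240 − 0.51y and y = 240 − 0.5x.
Solving: x = 240(1 − 0.51) / (1 − 0.5·0.51) = 117.6 / 0.745 ≈ 157.8523.
The home team gets 240 − 157.8523 ≈ 82.1477.

157.85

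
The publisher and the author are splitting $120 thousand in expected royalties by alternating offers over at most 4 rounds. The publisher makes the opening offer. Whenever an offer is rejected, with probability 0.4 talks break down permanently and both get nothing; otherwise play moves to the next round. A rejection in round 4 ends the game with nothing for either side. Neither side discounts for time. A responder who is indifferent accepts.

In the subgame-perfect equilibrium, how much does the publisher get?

By backward induction:
Round 4 (the author proposes): rejection yields 0 for the publisher; the author offers 0 and keeps 120.
Round 3 (the publisher proposes): rejecting gives the author an expected 0.6 × 120 = 72. The publisher offers 72 and keeps 120 − 72 = 48.
Round 2 (the author proposes): rejecting gives the publisher an expected 0.6 × 48 = 28.8; the author offers that and keeps 91.2.
Round 1 (the publisher proposes): rejecting gives the author an expected 0.6 × 91.2 = 54.72; the publisher offers that and keeps 65.28.

65.28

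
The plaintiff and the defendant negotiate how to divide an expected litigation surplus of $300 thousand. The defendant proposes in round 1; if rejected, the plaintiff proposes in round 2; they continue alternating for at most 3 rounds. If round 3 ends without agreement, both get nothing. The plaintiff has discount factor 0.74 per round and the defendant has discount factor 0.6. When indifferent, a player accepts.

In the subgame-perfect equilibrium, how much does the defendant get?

211.2

Round 3 (the defendant proposes): rejection yields 0 for the plaintiff; the defendant offers 0 and keeps 300.
Round 2 (the plaintiff proposes): the defendant can get 300 next round, worth 0.6 × 300 = 180 now. The plaintiff offers 180 and keeps 300 − 180 = 120.
Round 1 (the defendant proposes): the plaintiff can get 120 next round, worth 0.74 × 120 = 88.8 now; the defendant offers that and keeps 211.2.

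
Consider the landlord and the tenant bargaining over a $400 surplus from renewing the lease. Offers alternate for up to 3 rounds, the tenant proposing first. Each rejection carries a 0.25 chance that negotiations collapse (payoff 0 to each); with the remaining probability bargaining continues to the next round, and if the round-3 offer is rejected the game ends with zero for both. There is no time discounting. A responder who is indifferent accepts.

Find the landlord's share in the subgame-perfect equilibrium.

By backward induction:
Round 3 (the tenant proposes): the landlord will accept anything ≥ 0, so the tenant offers 0 and keeps 400.
Round 2 (the landlord proposes): rejecting gives the tenant an expected 0.75 × 400 = 300. The landlord offers 300 and keeps 400 − 300 = 100.
Round 1 (the tenant proposes): rejecting gives the landlord an expected 0.75 × 100 = 75, so the tenant offers 75, keeping 325.

75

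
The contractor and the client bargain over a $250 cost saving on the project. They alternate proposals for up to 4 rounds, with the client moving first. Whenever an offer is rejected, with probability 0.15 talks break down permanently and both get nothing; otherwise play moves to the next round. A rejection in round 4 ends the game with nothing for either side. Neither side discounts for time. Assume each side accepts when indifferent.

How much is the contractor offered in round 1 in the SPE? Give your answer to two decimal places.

185.41

Round 4 (the contractor proposes): rejection yields 0 for the client; the contractor offers 0 and keeps 250.
Round 3 (the client proposes): rejecting gives the contractor an expected 0.85 × 250 = 212.5. The client offers 212.5 and keeps 250 − 212.5 = 37.5.
Round 2 (the contractor proposes): rejecting gives the client an expected 0.85 × 37.5 = 31.875, so the contractor offers 31.875, keeping 218.125.
Round 1 (the client proposes): rejecting gives the contractor an expected 0.85 × 218.125 = 185.40625; the client offers that and keeps 64.59375.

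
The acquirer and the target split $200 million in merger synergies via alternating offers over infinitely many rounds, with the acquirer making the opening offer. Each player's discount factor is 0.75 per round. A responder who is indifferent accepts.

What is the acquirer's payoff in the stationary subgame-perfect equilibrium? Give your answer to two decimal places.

In a stationary SPE each proposer offers the other exactly their discounted continuation value.
If the acquirer keeps x when proposing and the target keeps y when proposing, then x = 200 − 0.75y and y = 200 − 0.75x.
Solving: x = 200(1 − 0.75) / (1 − 0.75·0.75) = 50 / 0.4375 ≈ 114.2857.
The target gets 200 − 114.2857 ≈ 85.7143.

114.29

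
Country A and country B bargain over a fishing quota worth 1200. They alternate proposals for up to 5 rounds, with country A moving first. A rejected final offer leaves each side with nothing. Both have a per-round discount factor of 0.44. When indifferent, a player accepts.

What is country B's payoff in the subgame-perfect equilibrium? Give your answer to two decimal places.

352.92

Solve by backward induction from round 5.
Round 5 (country A proposes): rejection yields 0 for country B; country A offers 0 and keeps 1200.
Round 4 (country B proposes): country A can get 1200 next round, worth 0.44 × 1200 = 528 now, so country B offers 528, keeping 672.
Round 3 (country A proposes): country B can get 672 next round, worth 0.44 × 672 = 295.68 now, so country A offers 295.68, keeping 904.32.
Round 2 (country B proposes): country A can get 904.32 next round, worth 0.44 × 904.32 = 397.9008 now; country B offers that and keeps 802.0992.
Round 1 (country A proposes): country B can get 802.0992 next round, worth 0.44 × 802.0992 = 352.923648 now, so country A offers 352.923648, keeping 847.076352.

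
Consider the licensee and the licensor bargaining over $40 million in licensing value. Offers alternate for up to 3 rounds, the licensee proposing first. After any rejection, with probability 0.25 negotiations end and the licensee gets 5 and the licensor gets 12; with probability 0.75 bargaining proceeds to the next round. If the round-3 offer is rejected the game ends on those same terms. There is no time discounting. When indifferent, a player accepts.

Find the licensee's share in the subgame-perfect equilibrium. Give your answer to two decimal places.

23.69

By backward induction:
Round 3 (the licensee proposes): the licensor gets 12 if talks fail, so the licensee offers 12 and keeps 28.
Round 2 (the licensor proposes): rejecting gives the licensee an expected 0.75 × 28 + 0.25 × 5 = 22.25, so the licensor offers 22.25, keeping 17.75.
Round 1 (the licensee proposes): rejecting gives the licensor an expected 0.75 × 17.75 + 0.25 × 12 = 16.3125. The licensee offers 16.3125 and keeps 40 − 16.3125 = 23.6875.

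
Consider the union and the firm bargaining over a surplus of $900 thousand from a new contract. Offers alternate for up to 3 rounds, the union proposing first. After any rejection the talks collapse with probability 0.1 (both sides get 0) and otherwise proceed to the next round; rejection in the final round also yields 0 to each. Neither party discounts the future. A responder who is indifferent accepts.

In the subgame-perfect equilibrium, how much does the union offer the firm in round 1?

Round 3 (the union proposes): rejection yields 0 for the firm; the union offers 0 and keeps 900.
Round 2 (the firm proposes): rejecting gives the union an expected 0.9 × 900 = 810, so the firm offers 810, keeping 90.
Round 1 (the union proposes): rejecting gives the firm an expected 0.9 × 90 = 81; the union offers that and keeps 819.

81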